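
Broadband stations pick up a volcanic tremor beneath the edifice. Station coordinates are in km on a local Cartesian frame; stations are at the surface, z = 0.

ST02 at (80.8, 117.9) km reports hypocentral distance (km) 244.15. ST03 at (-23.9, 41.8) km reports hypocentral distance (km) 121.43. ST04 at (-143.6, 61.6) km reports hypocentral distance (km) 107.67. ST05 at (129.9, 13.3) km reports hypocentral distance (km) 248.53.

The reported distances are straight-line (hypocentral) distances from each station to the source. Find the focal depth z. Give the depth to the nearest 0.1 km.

Each station gives a sphere (x−x_i)² + (y−y_i)² + z² = d_i² (stations at z=0).
Subtracting the ST02 sphere from ST03 and ST04: z² cancels, leaving linear equations in x and y:
-209.4 x − 152.2 y = 26753.38
-448.8 x − 112.6 y = 52002.86
Solving: x ≈ -109.603, y ≈ -24.984 km (keep extra digits for the depth step; rounded: -109.6, -25.0).
Then from the ST02 sphere: z² = 244.15² − (x − 80.8)² − (y − 117.9)² with x = -109.603, y = -24.984, so z ≈ 54.223 ≈ 54.2 km.
Check against ST05 (with the unrounded solution): distance 248.53 ≈ 248.53 km. ✓

54.2 km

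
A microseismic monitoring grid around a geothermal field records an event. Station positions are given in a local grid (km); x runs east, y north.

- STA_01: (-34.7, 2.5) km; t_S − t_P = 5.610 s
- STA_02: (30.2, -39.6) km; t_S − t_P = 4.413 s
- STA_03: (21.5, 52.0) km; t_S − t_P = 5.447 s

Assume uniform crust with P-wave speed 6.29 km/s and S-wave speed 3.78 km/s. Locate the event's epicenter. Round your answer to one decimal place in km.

18.4 km east, 0.5 km north

Distance from S−P lag: d = Δt · v_P v_S / (v_P − v_S) = Δt · (6.29·3.78)/(6.29−3.78) ≈ 9.4726·Δt.
So d_STA_01 = 53.14, d_STA_02 = 41.80, d_STA_03 = 51.60 km.
Circle about each station: (x + 34.7)² + (y − 2.5)² = 53.14²; (x − 30.2)² + (y + 39.6)² = 41.80²; (x − 21.5)² + (y − 52.0)² = 51.60².
Subtracting the STA_01 equation from the STA_02 and STA_03 equations removes the quadratic terms:
129.8 x − 84.2 y = 2346.48
112.4 x + 99.0 y = 2117.21
Solving the 2×2 system: x ≈ 18.4, y ≈ 0.5 km.
Check against STA_01 (with the unrounded x, y): √((x + 34.7)²+(y − 2.5)²) = 53.14 ≈ 53.14 km. ✓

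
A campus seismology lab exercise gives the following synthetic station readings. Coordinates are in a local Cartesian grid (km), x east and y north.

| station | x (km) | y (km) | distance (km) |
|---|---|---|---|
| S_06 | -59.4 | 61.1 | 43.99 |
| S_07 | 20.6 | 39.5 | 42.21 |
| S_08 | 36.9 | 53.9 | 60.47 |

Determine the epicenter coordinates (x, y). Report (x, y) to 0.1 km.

Circle about each station: (x + 59.4)² + (y − 61.1)² = 43.99²; (x − 20.6)² + (y − 39.5)² = 42.21²; (x − 36.9)² + (y − 53.9)² = 60.47².
Subtracting the S_06 equation from the S_07 and S_08 equations removes the quadratic terms:
160.0 x − 43.2 y = -5123.52
192.6 x − 14.4 y = -4716.25
Solving the 2×2 system: x ≈ -21.6, y ≈ 38.6 km.

(-21.6, 38.6)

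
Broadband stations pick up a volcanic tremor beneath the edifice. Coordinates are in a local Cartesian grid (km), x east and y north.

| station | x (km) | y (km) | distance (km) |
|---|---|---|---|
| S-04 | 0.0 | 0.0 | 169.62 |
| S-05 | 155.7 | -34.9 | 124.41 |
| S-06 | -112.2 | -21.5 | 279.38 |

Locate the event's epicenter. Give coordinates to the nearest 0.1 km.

(144.4, 89.0)

Circle about each station: x² + y² = 169.62²; (x − 155.7)² + (y + 34.9)² = 124.41²; (x + 112.2)² + (y + 21.5)² = 279.38².
Subtracting pairs of circle equations eliminates x²+y² and gives linear equations (the radical axes):
311.4 x − 69.8 y = 38753.60
-224.4 x − 43.0 y = -36231.15
Solving the 2×2 system: x ≈ 144.4, y ≈ 89.0 km.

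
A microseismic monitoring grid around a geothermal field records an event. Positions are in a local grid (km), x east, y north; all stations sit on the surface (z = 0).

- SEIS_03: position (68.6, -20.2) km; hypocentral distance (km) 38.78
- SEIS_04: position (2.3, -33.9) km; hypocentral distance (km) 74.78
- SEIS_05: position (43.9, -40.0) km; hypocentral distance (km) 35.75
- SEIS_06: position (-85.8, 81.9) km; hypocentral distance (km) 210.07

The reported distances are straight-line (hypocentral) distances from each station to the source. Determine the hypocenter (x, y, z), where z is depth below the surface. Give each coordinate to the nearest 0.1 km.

x ≈ 72.2 km, y ≈ -55.7 km, depth ≈ 15.2 km

Each station gives a sphere (x−x_i)² + (y−y_i)² + z² = d_i² (stations at z=0).
Subtracting the SEIS_03 sphere from SEIS_04 and SEIS_05: z² cancels, leaving linear equations in x and y:
-132.6 x − 27.4 y = -8047.66
-49.4 x − 39.6 y = -1360.96
Solving: x ≈ 72.201, y ≈ -55.701 km (keep extra digits for the depth step; rounded: 72.2, -55.7).
Then from the SEIS_03 sphere: z² = 38.78² − (x − 68.6)² − (y + 20.2)² with x = 72.201, y = -55.701, so z ≈ 15.186 ≈ 15.2 km.
Check against SEIS_06 (with the unrounded solution): distance 210.07 ≈ 210.07 km. ✓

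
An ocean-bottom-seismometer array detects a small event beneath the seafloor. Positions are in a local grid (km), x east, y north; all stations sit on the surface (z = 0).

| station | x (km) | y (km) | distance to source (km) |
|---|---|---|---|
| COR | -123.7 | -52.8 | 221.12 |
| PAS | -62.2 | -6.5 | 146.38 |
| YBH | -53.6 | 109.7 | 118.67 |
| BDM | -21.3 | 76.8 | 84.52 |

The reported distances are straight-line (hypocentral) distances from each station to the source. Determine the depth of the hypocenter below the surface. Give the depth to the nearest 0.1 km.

42.9 km

Each station gives a sphere (x−x_i)² + (y−y_i)² + z² = d_i² (stations at z=0).
Subtracting the COR sphere from PAS and YBH: z² cancels, leaving linear equations in x and y:
123.0 x + 92.6 y = 13288.51
140.2 x + 325.0 y = 31629.01
Solving: x ≈ 51.493, y ≈ 75.107 km (keep extra digits for the depth step; rounded: 51.5, 75.1).
Then from the COR sphere: z² = 221.12² − (x + 123.7)² − (y + 52.8)² with x = 51.493, y = 75.107, so z ≈ 42.910 ≈ 42.9 km.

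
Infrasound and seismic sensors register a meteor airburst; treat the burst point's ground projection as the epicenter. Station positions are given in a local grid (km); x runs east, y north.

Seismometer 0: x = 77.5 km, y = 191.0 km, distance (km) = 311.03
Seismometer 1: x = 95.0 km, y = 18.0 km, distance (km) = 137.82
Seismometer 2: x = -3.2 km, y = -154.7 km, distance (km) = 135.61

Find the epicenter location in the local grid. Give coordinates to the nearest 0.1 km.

x ≈ 126.8 km, y ≈ -116.1 km

Circle about each station: (x − 77.5)² + (y − 191.0)² = 311.03²; (x − 95.0)² + (y − 18.0)² = 137.82²; (x + 3.2)² + (y + 154.7)² = 135.61².
Subtracting pairs of circle equations eliminates x²+y² and gives linear equations (the radical axes):
35.0 x − 346.0 y = 44607.06
-161.4 x − 691.4 y = 59804.67
Solving the 2×2 system: x ≈ 126.8, y ≈ -116.1 km.
Check against Seismometer 0 (with the unrounded x, y): √((x − 77.5)²+(y − 191.0)²) = 311.03 ≈ 311.03 km. ✓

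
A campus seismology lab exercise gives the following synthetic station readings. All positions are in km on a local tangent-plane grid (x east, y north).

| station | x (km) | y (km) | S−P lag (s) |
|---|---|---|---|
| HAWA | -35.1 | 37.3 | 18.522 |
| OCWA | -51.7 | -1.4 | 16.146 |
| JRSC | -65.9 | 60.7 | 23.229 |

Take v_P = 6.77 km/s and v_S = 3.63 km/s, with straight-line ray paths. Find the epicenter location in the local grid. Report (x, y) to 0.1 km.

Distance from S−P lag: d = Δt · v_P v_S / (v_P − v_S) = Δt · (6.77·3.63)/(6.77−3.63) ≈ 7.8265·Δt.
So d_HAWA = 144.96, d_OCWA = 126.37, d_JRSC = 181.80 km.
Circle about each station: (x + 35.1)² + (y − 37.3)² = 144.96²; (x + 51.7)² + (y + 1.4)² = 126.37²; (x + 65.9)² + (y − 60.7)² = 181.80².
Subtracting the HAWA equation from the OCWA and JRSC equations removes the quadratic terms:
-33.2 x − 77.4 y = 5095.57
-61.6 x + 46.8 y = -6633.84
Solving the 2×2 system: x ≈ 43.5, y ≈ -84.5 km.
Check against HAWA (with the unrounded x, y): √((x + 35.1)²+(y − 37.3)²) = 144.95 ≈ 144.96 km. ✓

x ≈ 43.5 km, y ≈ -84.5 km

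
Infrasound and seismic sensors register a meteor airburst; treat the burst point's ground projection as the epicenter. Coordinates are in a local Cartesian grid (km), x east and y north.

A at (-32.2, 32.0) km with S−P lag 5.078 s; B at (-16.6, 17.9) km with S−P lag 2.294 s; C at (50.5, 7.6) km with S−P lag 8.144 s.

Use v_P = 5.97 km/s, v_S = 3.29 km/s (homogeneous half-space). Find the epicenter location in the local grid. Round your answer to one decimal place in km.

Distance from S−P lag: d = Δt · v_P v_S / (v_P − v_S) = Δt · (5.97·3.29)/(5.97−3.29) ≈ 7.3288·Δt.
So d_A = 37.22, d_B = 16.81, d_C = 59.69 km.
Circle about each station: (x + 32.2)² + (y − 32.0)² = 37.22²; (x + 16.6)² + (y − 17.9)² = 16.81²; (x − 50.5)² + (y − 7.6)² = 59.69².
Subtracting the A equation from the B and C equations removes the quadratic terms:
31.2 x − 28.2 y = -362.12
165.4 x − 48.8 y = -1630.40
Solving the 2×2 system: x ≈ -9.0, y ≈ 2.9 km.

-9.0 km east, 2.9 km north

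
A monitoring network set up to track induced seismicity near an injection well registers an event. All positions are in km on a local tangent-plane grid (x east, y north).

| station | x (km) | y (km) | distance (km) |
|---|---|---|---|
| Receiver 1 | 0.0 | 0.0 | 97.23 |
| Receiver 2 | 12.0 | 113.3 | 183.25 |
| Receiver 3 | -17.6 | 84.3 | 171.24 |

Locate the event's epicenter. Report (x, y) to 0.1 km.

Circle about each station: x² + y² = 97.23²; (x − 12.0)² + (y − 113.3)² = 183.25²; (x + 17.6)² + (y − 84.3)² = 171.24².
Subtracting pairs of circle equations eliminates x²+y² and gives linear equations (the radical axes):
24.0 x + 226.6 y = -11146.00
-35.2 x + 168.6 y = -12453.21
Solving the 2×2 system: x ≈ 78.4, y ≈ -57.5 km.
Check against Receiver 1 (with the unrounded x, y): √(x²+y²) = 97.23 ≈ 97.23 km. ✓

78.4 km east, -57.5 km north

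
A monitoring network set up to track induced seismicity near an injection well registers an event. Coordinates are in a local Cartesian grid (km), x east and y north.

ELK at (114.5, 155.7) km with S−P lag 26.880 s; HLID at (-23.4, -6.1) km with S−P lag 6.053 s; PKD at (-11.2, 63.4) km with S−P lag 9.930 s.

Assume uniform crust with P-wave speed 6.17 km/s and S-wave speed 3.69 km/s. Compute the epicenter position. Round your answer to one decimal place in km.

Distance from S−P lag: d = Δt · v_P v_S / (v_P − v_S) = Δt · (6.17·3.69)/(6.17−3.69) ≈ 9.1804·Δt.
So d_ELK = 246.77, d_HLID = 55.57, d_PKD = 91.16 km.
Circle about each station: (x − 114.5)² + (y − 155.7)² = 246.77²; (x + 23.4)² + (y + 6.1)² = 55.57²; (x + 11.2)² + (y − 63.4)² = 91.16².
Subtracting pairs of circle equations eliminates x²+y² and gives linear equations (the radical axes):
-275.8 x − 323.6 y = 21039.44
-251.4 x − 184.6 y = 19377.55
Solving the 2×2 system: x ≈ -78.4, y ≈ 1.8 km.
Check against ELK (with the unrounded x, y): √((x − 114.5)²+(y − 155.7)²) = 246.77 ≈ 246.77 km. ✓

(-78.4, 1.8)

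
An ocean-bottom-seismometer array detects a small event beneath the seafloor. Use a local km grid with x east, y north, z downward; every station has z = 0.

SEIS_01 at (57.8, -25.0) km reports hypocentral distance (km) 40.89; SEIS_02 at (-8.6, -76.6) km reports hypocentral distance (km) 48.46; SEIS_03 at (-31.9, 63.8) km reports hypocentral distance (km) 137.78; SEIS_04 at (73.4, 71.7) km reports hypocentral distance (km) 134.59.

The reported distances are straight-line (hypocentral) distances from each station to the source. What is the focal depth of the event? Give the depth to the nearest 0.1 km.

depth ≈ 10.8 km

Each station gives a sphere (x−x_i)² + (y−y_i)² + z² = d_i² (stations at z=0).
Subtracting the SEIS_01 sphere from SEIS_02 and SEIS_03: z² cancels, leaving linear equations in x and y:
-132.8 x − 103.2 y = 1299.30
-179.4 x + 177.6 y = -16189.13
Solving: x ≈ 34.204, y ≈ -56.604 km (keep extra digits for the depth step; rounded: 34.2, -56.6).
Then from the SEIS_01 sphere: z² = 40.89² − (x − 57.8)² − (y + 25.0)² with x = 34.204, y = -56.604, so z ≈ 10.789 ≈ 10.8 km.
Check against SEIS_04 (with the unrounded solution): distance 134.59 ≈ 134.59 km. ✓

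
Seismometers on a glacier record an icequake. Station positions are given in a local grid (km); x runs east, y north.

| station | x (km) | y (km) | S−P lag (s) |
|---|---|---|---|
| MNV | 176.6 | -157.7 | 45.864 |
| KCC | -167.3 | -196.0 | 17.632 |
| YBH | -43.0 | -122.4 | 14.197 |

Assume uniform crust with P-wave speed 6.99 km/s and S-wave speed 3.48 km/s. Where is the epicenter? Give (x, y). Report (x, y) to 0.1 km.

(-131.4, -79.2)

Distance from S−P lag: d = Δt · v_P v_S / (v_P − v_S) = Δt · (6.99·3.48)/(6.99−3.48) ≈ 6.9303·Δt.
So d_MNV = 317.85, d_KCC = 122.19, d_YBH = 98.39 km.
Circle about each station: (x − 176.6)² + (y + 157.7)² = 317.85²; (x + 167.3)² + (y + 196.0)² = 122.19²; (x + 43.0)² + (y + 122.4)² = 98.39².
Subtracting the MNV equation from the KCC and YBH equations removes the quadratic terms:
-687.8 x − 76.6 y = 96446.67
-439.2 x + 70.6 y = 52121.94
Solving the 2×2 system: x ≈ -131.4, y ≈ -79.2 km.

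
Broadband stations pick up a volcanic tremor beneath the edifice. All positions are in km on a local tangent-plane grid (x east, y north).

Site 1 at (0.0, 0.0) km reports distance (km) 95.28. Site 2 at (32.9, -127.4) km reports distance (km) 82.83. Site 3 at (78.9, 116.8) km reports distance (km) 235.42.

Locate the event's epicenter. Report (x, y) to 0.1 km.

(-39.3, -86.8)

Circle about each station: x² + y² = 95.28²; (x − 32.9)² + (y + 127.4)² = 82.83²; (x − 78.9)² + (y − 116.8)² = 235.42².
Subtracting the Site 1 equation from the Site 2 and Site 3 equations removes the quadratic terms:
65.8 x − 254.8 y = 19530.64
157.8 x + 233.6 y = -26476.85
Solving the 2×2 system: x ≈ -39.3, y ≈ -86.8 km.
Check against Site 1 (with the unrounded x, y): √(x²+y²) = 95.28 ≈ 95.28 km. ✓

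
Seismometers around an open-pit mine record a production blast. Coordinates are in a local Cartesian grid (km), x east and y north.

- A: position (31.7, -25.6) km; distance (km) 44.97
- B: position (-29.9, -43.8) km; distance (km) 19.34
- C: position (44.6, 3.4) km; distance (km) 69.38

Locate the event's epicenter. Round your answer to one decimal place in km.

x ≈ -11.8 km, y ≈ -37.0 km

Circle about each station: (x − 31.7)² + (y + 25.6)² = 44.97²; (x + 29.9)² + (y + 43.8)² = 19.34²; (x − 44.6)² + (y − 3.4)² = 69.38².
Subtracting the A equation from the B and C equations removes the quadratic terms:
-123.2 x − 36.4 y = 2800.47
25.8 x + 58.0 y = -2450.81
Solving the 2×2 system: x ≈ -11.8, y ≈ -37.0 km.
Check against A (with the unrounded x, y): √((x − 31.7)²+(y + 25.6)²) = 44.97 ≈ 44.97 km. ✓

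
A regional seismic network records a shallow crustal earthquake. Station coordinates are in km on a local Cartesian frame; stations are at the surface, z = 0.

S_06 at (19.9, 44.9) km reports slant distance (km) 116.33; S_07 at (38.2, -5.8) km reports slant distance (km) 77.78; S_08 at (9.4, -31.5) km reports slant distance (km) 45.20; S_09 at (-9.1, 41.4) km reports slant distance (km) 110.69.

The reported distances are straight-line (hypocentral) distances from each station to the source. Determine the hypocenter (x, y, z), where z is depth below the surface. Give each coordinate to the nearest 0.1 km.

Each station gives a sphere (x−x_i)² + (y−y_i)² + z² = d_i² (stations at z=0).
Subtracting the S_06 sphere from S_07 and S_08: z² cancels, leaving linear equations in x and y:
36.6 x − 101.4 y = 6563.80
-21.0 x − 152.8 y = 10158.22
Solving: x ≈ -3.509, y ≈ -65.998 km (keep extra digits for the depth step; rounded: -3.5, -66.0).
Then from the S_06 sphere: z² = 116.33² − (x − 19.9)² − (y − 44.9)² with x = -3.509, y = -65.998, so z ≈ 26.198 ≈ 26.2 km.

(-3.5, -66.0, 26.2)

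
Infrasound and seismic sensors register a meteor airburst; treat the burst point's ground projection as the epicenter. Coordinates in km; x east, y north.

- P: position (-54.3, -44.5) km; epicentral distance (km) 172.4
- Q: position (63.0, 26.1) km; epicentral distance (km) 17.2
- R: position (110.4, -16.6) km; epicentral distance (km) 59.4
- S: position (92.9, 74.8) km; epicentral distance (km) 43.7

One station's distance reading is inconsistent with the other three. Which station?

P

Solve using three stations at a time. Using Q, R, S (subtract circle equations pairwise → linear system) gives (x, y) ≈ (78.5, 33.5).
Distances from that point to each station vs reported:
  P: calculated 154.0 vs reported 172.4 → residual 18.4 km
  Q: calculated 17.2 vs reported 17.2 → residual 0.0 km
  R: calculated 59.4 vs reported 59.4 → residual 0.0 km
  S: calculated 43.7 vs reported 43.7 → residual 0.0 km
Q, R, S are mutually consistent (residuals ≈ 0); P is off by 18.4 km.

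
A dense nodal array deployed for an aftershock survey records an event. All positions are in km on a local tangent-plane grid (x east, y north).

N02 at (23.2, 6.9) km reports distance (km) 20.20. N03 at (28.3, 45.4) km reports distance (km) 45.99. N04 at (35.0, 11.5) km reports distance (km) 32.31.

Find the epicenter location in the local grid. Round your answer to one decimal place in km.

(3.0, 7.0)

Circle about each station: (x − 23.2)² + (y − 6.9)² = 20.20²; (x − 28.3)² + (y − 45.4)² = 45.99²; (x − 35.0)² + (y − 11.5)² = 32.31².
Subtracting pairs of circle equations eliminates x²+y² and gives linear equations (the radical axes):
10.2 x + 77.0 y = 569.16
23.6 x + 9.2 y = 135.50
Solving the 2×2 system: x ≈ 3.0, y ≈ 7.0 km.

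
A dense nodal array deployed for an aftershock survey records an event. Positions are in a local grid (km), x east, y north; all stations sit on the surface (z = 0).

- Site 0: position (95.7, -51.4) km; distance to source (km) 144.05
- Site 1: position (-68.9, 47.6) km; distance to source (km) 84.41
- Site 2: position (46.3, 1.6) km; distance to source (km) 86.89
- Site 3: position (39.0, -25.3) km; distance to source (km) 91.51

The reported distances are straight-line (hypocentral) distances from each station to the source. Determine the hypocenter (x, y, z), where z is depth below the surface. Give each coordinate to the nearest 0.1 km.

Each station gives a sphere (x−x_i)² + (y−y_i)² + z² = d_i² (stations at z=0).
Subtracting the Site 0 sphere from Site 1 and Site 2: z² cancels, leaving linear equations in x and y:
-329.2 x + 198.0 y = 8837.87
-98.8 x + 106.0 y = 3546.33
Solving: x ≈ -15.303, y ≈ 19.192 km (keep extra digits for the depth step; rounded: -15.3, 19.2).
Then from the Site 0 sphere: z² = 144.05² − (x − 95.7)² − (y + 51.4)² with x = -15.303, y = 19.192, so z ≈ 58.698 ≈ 58.7 km.

x ≈ -15.3 km, y ≈ 19.2 km, depth ≈ 58.7 km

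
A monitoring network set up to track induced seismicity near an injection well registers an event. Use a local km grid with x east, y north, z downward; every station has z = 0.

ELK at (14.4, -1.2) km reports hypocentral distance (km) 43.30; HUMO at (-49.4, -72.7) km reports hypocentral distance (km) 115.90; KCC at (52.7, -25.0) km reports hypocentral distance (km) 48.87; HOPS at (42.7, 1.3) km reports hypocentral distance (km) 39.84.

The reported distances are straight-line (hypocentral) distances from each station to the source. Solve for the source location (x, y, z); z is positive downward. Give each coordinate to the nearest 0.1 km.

Each station gives a sphere (x−x_i)² + (y−y_i)² + z² = d_i² (stations at z=0).
Subtracting the ELK sphere from HUMO and KCC: z² cancels, leaving linear equations in x and y:
-127.6 x − 143.0 y = -4041.07
76.6 x − 47.6 y = 2680.10
Solving: x ≈ 33.805, y ≈ -1.905 km (keep extra digits for the depth step; rounded: 33.8, -1.9).
Then from the ELK sphere: z² = 43.30² − (x − 14.4)² − (y + 1.2)² with x = 33.805, y = -1.905, so z ≈ 38.702 ≈ 38.7 km.

x ≈ 33.8 km, y ≈ -1.9 km, depth ≈ 38.7 km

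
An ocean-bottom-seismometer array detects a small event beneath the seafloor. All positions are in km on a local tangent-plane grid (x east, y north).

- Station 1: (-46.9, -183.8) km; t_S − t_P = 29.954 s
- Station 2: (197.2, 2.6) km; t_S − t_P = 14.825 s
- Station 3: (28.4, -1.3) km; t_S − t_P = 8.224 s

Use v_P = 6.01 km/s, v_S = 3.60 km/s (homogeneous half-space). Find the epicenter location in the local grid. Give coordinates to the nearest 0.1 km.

Distance from S−P lag: d = Δt · v_P v_S / (v_P − v_S) = Δt · (6.01·3.60)/(6.01−3.60) ≈ 8.9776·Δt.
So d_Station 1 = 268.91, d_Station 2 = 133.09, d_Station 3 = 73.83 km.
Circle about each station: (x + 46.9)² + (y + 183.8)² = 268.91²; (x − 197.2)² + (y − 2.6)² = 133.09²; (x − 28.4)² + (y + 1.3)² = 73.83².
Subtracting pairs of circle equations eliminates x²+y² and gives linear equations (the radical axes):
488.2 x + 372.8 y = 57512.19
150.6 x + 365.0 y = 31687.92
Solving the 2×2 system: x ≈ 75.2, y ≈ 55.8 km.
Check against Station 1 (with the unrounded x, y): √((x + 46.9)²+(y + 183.8)²) = 268.91 ≈ 268.91 km. ✓

75.2 km east, 55.8 km north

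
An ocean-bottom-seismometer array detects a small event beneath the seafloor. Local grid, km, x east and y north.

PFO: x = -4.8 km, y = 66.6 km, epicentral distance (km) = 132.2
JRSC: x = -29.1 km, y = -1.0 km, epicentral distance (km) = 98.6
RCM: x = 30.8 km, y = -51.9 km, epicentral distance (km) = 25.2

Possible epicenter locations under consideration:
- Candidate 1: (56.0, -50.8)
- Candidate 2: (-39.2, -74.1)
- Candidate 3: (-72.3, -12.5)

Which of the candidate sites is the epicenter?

Candidate 1

For each candidate, compare |candidate − station| to the reported distance:
Candidate 1: residuals PFO 0.0, JRSC 0.0, RCM 0.0 → max 0.0 km
Candidate 2: residuals PFO 12.6, JRSC 24.8, RCM 48.2 → max 48.2 km
Candidate 3: residuals PFO 28.2, JRSC 53.9, RCM 85.2 → max 85.2 km
Only Candidate 1 has all residuals ≈ 0.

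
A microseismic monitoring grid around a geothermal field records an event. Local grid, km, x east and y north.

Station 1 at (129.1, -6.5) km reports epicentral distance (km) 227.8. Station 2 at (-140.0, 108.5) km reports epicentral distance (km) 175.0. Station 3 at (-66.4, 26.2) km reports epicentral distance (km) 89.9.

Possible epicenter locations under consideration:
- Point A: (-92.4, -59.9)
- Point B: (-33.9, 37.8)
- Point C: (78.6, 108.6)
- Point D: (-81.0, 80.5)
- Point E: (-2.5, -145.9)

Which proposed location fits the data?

Point A

For each candidate, compare |candidate − station| to the reported distance:
Point A: residuals Station 1 0.0, Station 2 0.0, Station 3 0.0 → max 0.0 km
Point B: residuals Station 1 58.9, Station 2 47.5, Station 3 55.4 → max 58.9 km
Point C: residuals Station 1 102.1, Station 2 43.6, Station 3 76.9 → max 102.1 km
Point D: residuals Station 1 0.4, Station 2 109.7, Station 3 33.7 → max 109.7 km
Point E: residuals Station 1 36.1, Station 2 114.2, Station 3 93.7 → max 114.2 km
Only Point A has all residuals ≈ 0.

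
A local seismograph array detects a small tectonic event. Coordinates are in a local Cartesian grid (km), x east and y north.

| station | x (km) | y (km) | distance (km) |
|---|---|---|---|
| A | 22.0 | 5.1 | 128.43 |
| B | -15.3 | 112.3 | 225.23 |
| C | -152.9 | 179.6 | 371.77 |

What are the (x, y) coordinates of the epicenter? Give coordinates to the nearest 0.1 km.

(135.5, -55.0)

Circle about each station: (x − 22.0)² + (y − 5.1)² = 128.43²; (x + 15.3)² + (y − 112.3)² = 225.23²; (x + 152.9)² + (y − 179.6)² = 371.77².
Subtracting pairs of circle equations eliminates x²+y² and gives linear equations (the radical axes):
-74.6 x + 214.4 y = -21898.92
-349.8 x + 349.0 y = -66594.11
Solving the 2×2 system: x ≈ 135.5, y ≈ -55.0 km.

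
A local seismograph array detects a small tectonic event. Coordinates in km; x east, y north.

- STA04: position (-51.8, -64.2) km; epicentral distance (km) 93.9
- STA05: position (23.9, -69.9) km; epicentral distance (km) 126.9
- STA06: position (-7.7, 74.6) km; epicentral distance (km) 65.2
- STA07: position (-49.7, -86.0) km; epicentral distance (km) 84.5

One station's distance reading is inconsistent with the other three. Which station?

Solve using three stations at a time. Using STA04, STA05, STA06 (subtract circle equations pairwise → linear system) gives (x, y) ≈ (-54.8, 29.6).
Distances from that point to each station vs reported:
  STA04: calculated 93.9 vs reported 93.9 → residual 0.0 km
  STA05: calculated 126.9 vs reported 126.9 → residual 0.0 km
  STA06: calculated 65.1 vs reported 65.2 → residual 0.1 km
  STA07: calculated 115.7 vs reported 84.5 → residual 31.2 km
STA04, STA05, STA06 are mutually consistent (residuals ≈ 0); STA07 is off by 31.2 km.

STA07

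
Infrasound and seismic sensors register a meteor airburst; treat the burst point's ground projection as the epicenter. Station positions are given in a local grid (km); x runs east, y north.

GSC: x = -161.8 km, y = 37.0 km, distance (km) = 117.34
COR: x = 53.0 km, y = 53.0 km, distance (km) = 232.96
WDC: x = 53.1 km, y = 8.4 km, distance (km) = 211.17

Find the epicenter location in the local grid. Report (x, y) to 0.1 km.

Circle about each station: (x + 161.8)² + (y − 37.0)² = 117.34²; (x − 53.0)² + (y − 53.0)² = 232.96²; (x − 53.1)² + (y − 8.4)² = 211.17².
Subtracting pairs of circle equations eliminates x²+y² and gives linear equations (the radical axes):
429.6 x + 32.0 y = -62431.93
429.8 x − 57.2 y = -55482.16
Solving the 2×2 system: x ≈ -139.5, y ≈ -78.2 km.
Check against GSC (with the unrounded x, y): √((x + 161.8)²+(y − 37.0)²) = 117.36 ≈ 117.34 km. ✓

-139.5 km east, -78.2 km north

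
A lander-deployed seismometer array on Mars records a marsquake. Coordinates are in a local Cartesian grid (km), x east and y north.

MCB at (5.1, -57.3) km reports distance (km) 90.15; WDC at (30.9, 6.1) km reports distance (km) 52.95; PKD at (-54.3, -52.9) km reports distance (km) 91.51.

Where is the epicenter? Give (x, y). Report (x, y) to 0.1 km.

-16.2 km east, 30.3 km north

Circle about each station: (x − 5.1)² + (y + 57.3)² = 90.15²; (x − 30.9)² + (y − 6.1)² = 52.95²; (x + 54.3)² + (y + 52.9)² = 91.51².
Subtracting the MCB equation from the WDC and PKD equations removes the quadratic terms:
51.6 x + 126.8 y = 3006.04
-118.8 x + 8.8 y = 2190.54
Solving the 2×2 system: x ≈ -16.2, y ≈ 30.3 km.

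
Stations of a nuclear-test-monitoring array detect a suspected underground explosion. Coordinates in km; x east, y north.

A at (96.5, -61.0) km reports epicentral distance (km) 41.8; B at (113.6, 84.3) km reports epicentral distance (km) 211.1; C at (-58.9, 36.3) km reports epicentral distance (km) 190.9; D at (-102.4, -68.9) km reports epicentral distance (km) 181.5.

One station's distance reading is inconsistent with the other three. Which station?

Solve using three stations at a time. Using A, C, D (subtract circle equations pairwise → linear system) gives (x, y) ≈ (76.8, -98.0).
Distances from that point to each station vs reported:
  A: calculated 42.0 vs reported 41.8 → residual 0.2 km
  B: calculated 186.0 vs reported 211.1 → residual 25.1 km
  C: calculated 190.9 vs reported 190.9 → residual 0.0 km
  D: calculated 181.5 vs reported 181.5 → residual 0.0 km
A, C, D are mutually consistent (residuals ≈ 0); B is off by 25.1 km.

B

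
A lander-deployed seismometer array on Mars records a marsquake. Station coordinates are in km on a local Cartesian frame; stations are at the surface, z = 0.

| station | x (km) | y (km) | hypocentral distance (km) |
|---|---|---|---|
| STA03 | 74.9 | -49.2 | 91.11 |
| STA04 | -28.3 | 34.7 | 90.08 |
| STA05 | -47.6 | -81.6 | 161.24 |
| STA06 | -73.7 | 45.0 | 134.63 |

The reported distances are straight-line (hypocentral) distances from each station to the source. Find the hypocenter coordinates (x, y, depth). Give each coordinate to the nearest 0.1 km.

Each station gives a sphere (x−x_i)² + (y−y_i)² + z² = d_i² (stations at z=0).
Subtracting the STA03 sphere from STA04 and STA05: z² cancels, leaving linear equations in x and y:
-206.4 x + 167.8 y = -5839.04
-245.0 x − 64.8 y = -16803.64
Solving: x ≈ 58.695, y ≈ 37.399 km (keep extra digits for the depth step; rounded: 58.7, 37.4).
Then from the STA03 sphere: z² = 91.11² − (x − 74.9)² − (y + 49.2)² with x = 58.695, y = 37.399, so z ≈ 23.217 ≈ 23.2 km.

(58.7, 37.4, 23.2)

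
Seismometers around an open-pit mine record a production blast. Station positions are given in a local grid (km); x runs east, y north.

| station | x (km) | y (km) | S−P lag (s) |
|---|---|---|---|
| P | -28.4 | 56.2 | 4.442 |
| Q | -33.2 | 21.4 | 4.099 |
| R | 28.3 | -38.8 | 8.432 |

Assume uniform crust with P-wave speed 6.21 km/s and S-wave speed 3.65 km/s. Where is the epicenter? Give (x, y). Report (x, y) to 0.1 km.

Distance from S−P lag: d = Δt · v_P v_S / (v_P − v_S) = Δt · (6.21·3.65)/(6.21−3.65) ≈ 8.8541·Δt.
So d_P = 39.33, d_Q = 36.29, d_R = 74.66 km.
Circle about each station: (x + 28.4)² + (y − 56.2)² = 39.33²; (x + 33.2)² + (y − 21.4)² = 36.29²; (x − 28.3)² + (y + 38.8)² = 74.66².
Subtracting the P equation from the Q and R equations removes the quadratic terms:
-9.6 x − 69.6 y = -2174.92
113.4 x − 190.0 y = -5685.94
Solving the 2×2 system: x ≈ 1.8, y ≈ 31.0 km.

1.8 km east, 31.0 km north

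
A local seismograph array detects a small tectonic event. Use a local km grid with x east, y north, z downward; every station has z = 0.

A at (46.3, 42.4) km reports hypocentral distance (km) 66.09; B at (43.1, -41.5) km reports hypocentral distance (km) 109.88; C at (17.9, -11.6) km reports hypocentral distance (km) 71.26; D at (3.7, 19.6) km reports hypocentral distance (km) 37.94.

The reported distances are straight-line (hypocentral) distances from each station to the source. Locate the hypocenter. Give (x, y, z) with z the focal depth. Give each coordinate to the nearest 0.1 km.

(-18.9, 48.8, 8.7)

Each station gives a sphere (x−x_i)² + (y−y_i)² + z² = d_i² (stations at z=0).
Subtracting the A sphere from B and C: z² cancels, leaving linear equations in x and y:
-6.4 x − 167.8 y = -8067.32
-56.8 x − 108.0 y = -4196.58
Solving: x ≈ -18.901, y ≈ 48.798 km (keep extra digits for the depth step; rounded: -18.9, 48.8).
Then from the A sphere: z² = 66.09² − (x − 46.3)² − (y − 42.4)² with x = -18.901, y = 48.798, so z ≈ 8.705 ≈ 8.7 km.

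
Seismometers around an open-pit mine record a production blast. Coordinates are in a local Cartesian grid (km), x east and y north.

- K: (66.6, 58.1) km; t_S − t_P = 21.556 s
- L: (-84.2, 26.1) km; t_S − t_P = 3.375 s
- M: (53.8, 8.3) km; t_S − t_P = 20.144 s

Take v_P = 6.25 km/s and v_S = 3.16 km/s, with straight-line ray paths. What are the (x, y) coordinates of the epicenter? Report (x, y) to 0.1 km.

(-70.3, 42.6)

Distance from S−P lag: d = Δt · v_P v_S / (v_P − v_S) = Δt · (6.25·3.16)/(6.25−3.16) ≈ 6.3916·Δt.
So d_K = 137.78, d_L = 21.57, d_M = 128.75 km.
Circle about each station: (x − 66.6)² + (y − 58.1)² = 137.78²; (x + 84.2)² + (y − 26.1)² = 21.57²; (x − 53.8)² + (y − 8.3)² = 128.75².
Subtracting pairs of circle equations eliminates x²+y² and gives linear equations (the radical axes):
-301.6 x − 64.0 y = 18477.74
-25.6 x − 99.6 y = -2441.07
Solving the 2×2 system: x ≈ -70.3, y ≈ 42.6 km.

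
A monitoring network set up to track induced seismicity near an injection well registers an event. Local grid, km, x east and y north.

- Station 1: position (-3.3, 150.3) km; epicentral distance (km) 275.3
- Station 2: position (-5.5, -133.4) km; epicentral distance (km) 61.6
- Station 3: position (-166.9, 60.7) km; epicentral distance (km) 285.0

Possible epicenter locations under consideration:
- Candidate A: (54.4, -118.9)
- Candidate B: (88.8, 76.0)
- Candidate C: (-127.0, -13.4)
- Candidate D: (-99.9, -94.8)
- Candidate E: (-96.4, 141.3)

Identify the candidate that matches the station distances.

Candidate A

For each candidate, compare |candidate − station| to the reported distance:
Candidate A: residuals Station 1 0.0, Station 2 0.0, Station 3 0.0 → max 0.0 km
Candidate B: residuals Station 1 157.0, Station 2 168.1, Station 3 28.8 → max 168.1 km
Candidate C: residuals Station 1 70.1, Station 2 109.2, Station 3 200.8 → max 200.8 km
Candidate D: residuals Station 1 11.9, Station 2 40.4, Station 3 115.7 → max 115.7 km
Candidate E: residuals Station 1 181.8, Station 2 227.7, Station 3 177.9 → max 227.7 km
Only Candidate A has all residuals ≈ 0.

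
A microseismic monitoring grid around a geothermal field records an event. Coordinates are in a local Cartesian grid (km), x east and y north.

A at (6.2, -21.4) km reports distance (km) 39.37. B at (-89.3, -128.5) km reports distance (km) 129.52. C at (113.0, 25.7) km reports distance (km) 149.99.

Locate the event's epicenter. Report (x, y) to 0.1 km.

x ≈ -32.1 km, y ≈ -12.3 km

Circle about each station: (x − 6.2)² + (y + 21.4)² = 39.37²; (x + 89.3)² + (y + 128.5)² = 129.52²; (x − 113.0)² + (y − 25.7)² = 149.99².
Subtracting the A equation from the B and C equations removes the quadratic terms:
-191.0 x − 214.2 y = 8764.91
213.6 x + 94.2 y = -8013.91
Solving the 2×2 system: x ≈ -32.1, y ≈ -12.3 km.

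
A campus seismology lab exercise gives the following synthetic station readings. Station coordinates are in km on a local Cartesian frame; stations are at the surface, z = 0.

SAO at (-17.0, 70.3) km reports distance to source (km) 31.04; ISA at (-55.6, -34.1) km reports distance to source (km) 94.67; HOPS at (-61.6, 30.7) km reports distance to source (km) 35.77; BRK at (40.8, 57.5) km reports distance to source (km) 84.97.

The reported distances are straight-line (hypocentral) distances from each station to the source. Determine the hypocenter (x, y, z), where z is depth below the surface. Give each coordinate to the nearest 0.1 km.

x ≈ -43.3 km, y ≈ 59.0 km, depth ≈ 12.0 km

Each station gives a sphere (x−x_i)² + (y−y_i)² + z² = d_i² (stations at z=0).
Subtracting the SAO sphere from ISA and HOPS: z² cancels, leaving linear equations in x and y:
-77.2 x − 208.8 y = -8975.85
-89.2 x − 79.2 y = -810.05
Solving: x ≈ -43.303, y ≈ 58.998 km (keep extra digits for the depth step; rounded: -43.3, 59.0).
Then from the SAO sphere: z² = 31.04² − (x + 17.0)² − (y − 70.3)² with x = -43.303, y = 58.998, so z ≈ 11.996 ≈ 12.0 km.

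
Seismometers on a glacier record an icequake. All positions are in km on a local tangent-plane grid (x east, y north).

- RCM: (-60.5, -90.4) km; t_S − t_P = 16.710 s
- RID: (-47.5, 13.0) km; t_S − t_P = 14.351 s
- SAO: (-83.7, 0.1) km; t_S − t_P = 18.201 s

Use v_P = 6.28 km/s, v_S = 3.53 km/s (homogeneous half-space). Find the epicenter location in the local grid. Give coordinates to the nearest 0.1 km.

Distance from S−P lag: d = Δt · v_P v_S / (v_P − v_S) = Δt · (6.28·3.53)/(6.28−3.53) ≈ 8.0612·Δt.
So d_RCM = 134.70, d_RID = 115.69, d_SAO = 146.72 km.
Circle about each station: (x + 60.5)² + (y + 90.4)² = 134.70²; (x + 47.5)² + (y − 13.0)² = 115.69²; (x + 83.7)² + (y − 0.1)² = 146.72².
Subtracting pairs of circle equations eliminates x²+y² and gives linear equations (the radical axes):
26.0 x + 206.8 y = -4647.25
-46.4 x + 181.0 y = -8209.38
Solving the 2×2 system: x ≈ 59.9, y ≈ -30.0 km.

59.9 km east, -30.0 km north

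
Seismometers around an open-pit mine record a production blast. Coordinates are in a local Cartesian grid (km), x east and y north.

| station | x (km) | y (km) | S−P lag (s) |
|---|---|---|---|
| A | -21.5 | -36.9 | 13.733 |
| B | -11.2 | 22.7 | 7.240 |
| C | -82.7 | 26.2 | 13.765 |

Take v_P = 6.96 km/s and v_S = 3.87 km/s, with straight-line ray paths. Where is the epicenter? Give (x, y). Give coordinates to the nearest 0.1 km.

Distance from S−P lag: d = Δt · v_P v_S / (v_P − v_S) = Δt · (6.96·3.87)/(6.96−3.87) ≈ 8.7169·Δt.
So d_A = 119.71, d_B = 63.11, d_C = 119.99 km.
Circle about each station: (x + 21.5)² + (y + 36.9)² = 119.71²; (x + 11.2)² + (y − 22.7)² = 63.11²; (x + 82.7)² + (y − 26.2)² = 119.99².
Subtracting the A equation from the B and C equations removes the quadratic terms:
20.6 x + 119.2 y = 9164.48
-122.4 x + 126.2 y = 5634.75
Solving the 2×2 system: x ≈ 28.2, y ≈ 72.0 km.

(28.2, 72.0)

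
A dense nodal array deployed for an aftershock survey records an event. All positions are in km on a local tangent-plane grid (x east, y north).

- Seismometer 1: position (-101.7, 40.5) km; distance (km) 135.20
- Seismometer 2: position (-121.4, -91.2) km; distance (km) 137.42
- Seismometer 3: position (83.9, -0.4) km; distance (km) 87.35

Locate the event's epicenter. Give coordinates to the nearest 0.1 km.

Circle about each station: (x + 101.7)² + (y − 40.5)² = 135.20²; (x + 121.4)² + (y + 91.2)² = 137.42²; (x − 83.9)² + (y + 0.4)² = 87.35².
Subtracting the Seismometer 1 equation from the Seismometer 2 and Seismometer 3 equations removes the quadratic terms:
-39.4 x − 263.4 y = 10467.04
371.2 x − 81.8 y = 5705.25
Solving the 2×2 system: x ≈ 6.4, y ≈ -40.7 km.

x ≈ 6.4 km, y ≈ -40.7 km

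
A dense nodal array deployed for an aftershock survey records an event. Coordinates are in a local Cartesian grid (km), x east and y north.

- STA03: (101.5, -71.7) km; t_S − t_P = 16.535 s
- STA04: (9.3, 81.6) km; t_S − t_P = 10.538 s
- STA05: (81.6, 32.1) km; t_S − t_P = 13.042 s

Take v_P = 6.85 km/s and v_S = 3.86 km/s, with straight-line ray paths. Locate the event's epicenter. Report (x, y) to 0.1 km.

(-28.0, -3.8)

Distance from S−P lag: d = Δt · v_P v_S / (v_P − v_S) = Δt · (6.85·3.86)/(6.85−3.86) ≈ 8.8431·Δt.
So d_STA03 = 146.22, d_STA04 = 93.19, d_STA05 = 115.33 km.
Circle about each station: (x − 101.5)² + (y + 71.7)² = 146.22²; (x − 9.3)² + (y − 81.6)² = 93.19²; (x − 81.6)² + (y − 32.1)² = 115.33².
Subtracting the STA03 equation from the STA04 and STA05 equations removes the quadratic terms:
-184.4 x + 306.6 y = 3997.82
-39.8 x + 207.6 y = 325.11
Solving the 2×2 system: x ≈ -28.0, y ≈ -3.8 km.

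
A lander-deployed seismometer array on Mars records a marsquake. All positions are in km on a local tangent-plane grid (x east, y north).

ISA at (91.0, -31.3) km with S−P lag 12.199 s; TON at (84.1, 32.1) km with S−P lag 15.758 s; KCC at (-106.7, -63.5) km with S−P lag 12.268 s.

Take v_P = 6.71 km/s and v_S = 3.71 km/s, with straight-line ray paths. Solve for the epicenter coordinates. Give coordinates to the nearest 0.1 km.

-4.9 km east, -63.7 km north

Distance from S−P lag: d = Δt · v_P v_S / (v_P − v_S) = Δt · (6.71·3.71)/(6.71−3.71) ≈ 8.2980·Δt.
So d_ISA = 101.23, d_TON = 130.76, d_KCC = 101.80 km.
Circle about each station: (x − 91.0)² + (y + 31.3)² = 101.23²; (x − 84.1)² + (y − 32.1)² = 130.76²; (x + 106.7)² + (y + 63.5)² = 101.80².
Subtracting the ISA equation from the TON and KCC equations removes the quadratic terms:
-13.8 x + 126.8 y = -8008.13
-395.4 x − 64.4 y = 6040.72
Solving the 2×2 system: x ≈ -4.9, y ≈ -63.7 km.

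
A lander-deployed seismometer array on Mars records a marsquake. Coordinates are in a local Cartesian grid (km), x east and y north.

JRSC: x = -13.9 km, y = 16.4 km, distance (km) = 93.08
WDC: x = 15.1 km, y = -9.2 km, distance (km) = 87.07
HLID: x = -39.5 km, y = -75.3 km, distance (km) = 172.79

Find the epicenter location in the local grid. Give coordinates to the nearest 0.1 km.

x ≈ 68.6 km, y ≈ 59.5 km

Circle about each station: (x + 13.9)² + (y − 16.4)² = 93.08²; (x − 15.1)² + (y + 9.2)² = 87.07²; (x + 39.5)² + (y + 75.3)² = 172.79².
Subtracting the JRSC equation from the WDC and HLID equations removes the quadratic terms:
58.0 x − 51.2 y = 933.18
-51.2 x − 183.4 y = -14424.33
Solving the 2×2 system: x ≈ 68.6, y ≈ 59.5 km.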